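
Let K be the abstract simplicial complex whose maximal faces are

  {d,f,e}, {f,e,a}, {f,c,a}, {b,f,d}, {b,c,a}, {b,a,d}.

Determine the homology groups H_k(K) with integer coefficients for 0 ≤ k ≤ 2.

Take the total order a < b < c < d < e < f on the vertex set. Then K (dimension 2) consists of the simplices:

  0-simplices (6): a, b, c, d, e, f
  1-simplices (12): ab, ac, ad, ae, af, bc, bd, bf, cf, de, df, ef
  2-simplices (6): abc, abd, acf, aef, bdf, def

Hence C_0 ≅ Z^6, C_1 ≅ Z^12, C_2 ≅ Z^6.

Boundary ∂_1: C_1 → C_0 is given by ∂[p,q] = [q] − [p]. For instance
  ∂df = f − d.
As a 6×12 matrix over Z this has rank 5, with invariant factors (1,1,1,1,1).

∂_2: C_2 → C_1 maps a triangle to the signed sum of its edges. For instance
  ∂aef = ef − af + ae,
  ∂def = ef − df + de.
The resulting 12×6 matrix has rank 6, and its Smith normal form has invariant factors (1,1,1,1,1,1).

Computing H_k = (kernel of ∂_k) / (image of ∂_{k+1}):

  H_0: rank C_0 − rank ∂_1 = 6 − 5 = 1, and the invariant factors of ∂_1 are all 1, so H_0 ≅ Z.
  H_1: rank ker ∂_1 − rank ∂_2 = (12 − 5) − 6 = 1, and the invariant factors of ∂_2 are all 1, so H_1 ≅ Z.
  H_2: rank ker ∂_2 − rank ∂_3 = (6 − 6) − 0 = 0, and there is no ∂_3, so H_2 ≅ 0.

H_0 ≅ Z,  H_1 ≅ Z,  H_2 = 0.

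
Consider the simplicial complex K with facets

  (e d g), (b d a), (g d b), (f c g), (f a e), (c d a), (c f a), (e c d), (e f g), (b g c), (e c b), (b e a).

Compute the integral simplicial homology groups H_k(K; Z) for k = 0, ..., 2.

H_0 ≅ Z,  H_1 ≅ Z/2,  H_2 = 0.

Fix the vertex order a < b < c < d < e < f < g and write every simplex with vertices in increasing order. Then dim K = 2 and the simplices of K are:

  0-simplices (7): a, b, c, d, e, f, g
  1-simplices (18): ab, ac, ad, ae, af, bc, bd, be, bg, cd, ce, cf, cg, de, dg, ef, eg, fg
  2-simplices (12): abd, abe, acd, acf, aef, bce, bcg, bdg, cde, cfg, deg, efg

so the chain groups are C_0 ≅ Z^7, C_1 ≅ Z^18, C_2 ≅ Z^12.

∂_1: C_1 → C_0 is given by ∂[p,q] = [q] − [p]. For instance
  ∂de = e − d.
As a 7×18 matrix over Z this has rank 6, with invariant factors (1,1,1,1,1,1).

Boundary ∂_2: C_2 → C_1 sends each 2-simplex [p,q,r] to [q,r] − [p,r] + [p,q]. For instance
  ∂cfg = fg − cg + cf,
  ∂bce = ce − be + bc.
The resulting 18×12 matrix has rank 12, and its Smith normal form has invariant factors (1,1,1,1,1,1,1,1,1,1,1,2).

Computing H_k = (kernel of ∂_k) / (image of ∂_{k+1}):

  H_0: rank C_0 − rank ∂_1 = 7 − 6 = 1, and the invariant factors of ∂_1 are all 1, so H_0 = Z.
  H_1: rank ker ∂_1 − rank ∂_2 = (18 − 6) − 12 = 0, and ∂_2 has invariant factor 2 > 1, so H_1 = Z/2.
  H_2: rank ker ∂_2 − rank ∂_3 = (12 − 12) − 0 = 0, and there is no ∂_3, so H_2 = 0.

As a check, the Euler characteristic is 7 − 18 + 12 = 1, which agrees with 1 − 0 + 0 = 1.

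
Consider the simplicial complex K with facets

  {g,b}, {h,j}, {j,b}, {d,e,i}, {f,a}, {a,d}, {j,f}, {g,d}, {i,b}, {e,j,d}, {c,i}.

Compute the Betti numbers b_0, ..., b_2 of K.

b_0 = 1, b_1 = 3, b_2 = 0.

We work with the vertex ordering a < b < c < d < e < f < g < h < i < j. The simplices of K, each written with vertices in increasing order, are:

  0-simplices (10): a, b, c, d, e, f, g, h, i, j
  1-simplices (14): ad, af, bg, bi, bj, ci, de, dg, di, dj, ei, ej, fj, hj
  2-simplices (2): dei, dej

Hence C_0 ≅ Z^10, C_1 ≅ Z^14, C_2 ≅ Z^2.

Boundary ∂_1: C_1 → C_0 sends each edge [p,q] (with p < q) to q − p.
The resulting 10×14 matrix has rank 9, and its Smith normal form has invariant factors (1,1,1,1,1,1,1,1,1).

Boundary ∂_2: C_2 → C_1 maps a triangle to the signed sum of its edges. For instance
  ∂dej = ej − dj + de,
  ∂dei = ei − di + de.
As a 14×2 matrix over Z this has rank 2, with invariant factors (1,1).

Computing H_k = (kernel of ∂_k) / (image of ∂_{k+1}):

  H_0: rank C_0 − rank ∂_1 = 10 − 9 = 1, and the invariant factors of ∂_1 are all 1, so H_0 ≅ Z.
  H_1: rank ker ∂_1 − rank ∂_2 = (14 − 9) − 2 = 3, and the invariant factors of ∂_2 are all 1, so H_1 ≅ Z^3.
  H_2: rank ker ∂_2 − rank ∂_3 = (2 − 2) − 0 = 0, and there is no ∂_3, so H_2 ≅ 0.

As a check, the Euler characteristic is 10 − 14 + 2 = -2, which agrees with 1 − 3 + 0 = -2.

Hence the Betti numbers are b_0 = 1, b_1 = 3, b_2 = 0.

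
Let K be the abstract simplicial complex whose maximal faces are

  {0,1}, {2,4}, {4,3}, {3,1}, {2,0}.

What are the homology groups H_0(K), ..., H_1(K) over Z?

H_0 = Z,  H_1 = Z.

K has 5 vertices, 5 edges.
rank ∂_0 = 0, rank ∂_1 = 4 ⇒ b_0 = 5 − 0 − 4 = 1; all invariant factors of ∂_1 are 1 so no torsion. So H_0 ≅ Z.
rank ∂_1 = 4, rank ∂_2 = 0 ⇒ b_1 = 5 − 4 − 0 = 1. So H_1 ≅ Z.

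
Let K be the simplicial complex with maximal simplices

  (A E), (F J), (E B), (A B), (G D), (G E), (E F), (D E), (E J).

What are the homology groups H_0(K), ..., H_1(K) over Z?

K has 7 vertices, 9 edges.
rank ∂_0 = 0, rank ∂_1 = 6 ⇒ b_0 = 7 − 0 − 6 = 1; all invariant factors of ∂_1 are 1 so no torsion. So H_0 = Z.
rank ∂_1 = 6, rank ∂_2 = 0 ⇒ b_1 = 9 − 6 − 0 = 3. So H_1 = Z^3.

H_0 ≅ Z,  H_1 ≅ Z^3.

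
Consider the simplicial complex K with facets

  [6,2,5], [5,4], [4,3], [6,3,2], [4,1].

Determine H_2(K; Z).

Order the vertices as 1 < 2 < 3 < 4 < 5 < 6. Listing each simplex with vertices in this order, K has dimension 2 with simplices:

  0-simplices (6): [1], [2], [3], [4], [5], [6]
  1-simplices (8): [1,4], [2,3], [2,5], [2,6], [3,4], [3,6], [4,5], [5,6]
  2-simplices (2): [2,3,6], [2,5,6]

Hence C_0 ≅ Z^6, C_1 ≅ Z^8, C_2 ≅ Z^2.

∂_1: C_1 → C_0 is given by ∂[p,q] = [q] − [p]. For instance
  ∂[2,5] = [5] − [2].
The resulting 6×8 matrix has rank 5, and its Smith normal form has invariant factors (1,1,1,1,1).

∂_2: C_2 → C_1 acts by ∂[p,q,r] = [q,r] − [p,r] + [p,q]. For instance
  ∂[2,5,6] = [5,6] − [2,6] + [2,5],
  ∂[2,3,6] = [3,6] − [2,6] + [2,3].
As a 8×2 matrix over Z this has rank 2, with invariant factors (1,1).

From H_k ≅ ker(∂_k) / im(∂_{k+1}) we obtain:

  H_2: rank ker ∂_2 − rank ∂_3 = (2 − 2) − 0 = 0, and there is no ∂_3, so H_2 ≅ 0.

H_2 ≅ 0.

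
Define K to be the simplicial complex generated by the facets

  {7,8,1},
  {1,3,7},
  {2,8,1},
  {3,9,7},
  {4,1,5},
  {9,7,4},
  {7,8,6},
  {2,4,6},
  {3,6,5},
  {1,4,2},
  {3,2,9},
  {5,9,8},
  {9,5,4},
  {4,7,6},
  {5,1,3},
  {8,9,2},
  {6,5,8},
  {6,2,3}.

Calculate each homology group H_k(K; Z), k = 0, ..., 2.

K has 9 vertices, 27 edges, 18 triangles.
rank ∂_0 = 0, rank ∂_1 = 8 ⇒ b_0 = 9 − 0 − 8 = 1; all invariant factors of ∂_1 are 1 so no torsion. So H_0 ≅ Z.
rank ∂_1 = 8, rank ∂_2 = 17 ⇒ b_1 = 27 − 8 − 17 = 2; all invariant factors of ∂_2 are 1 so no torsion. So H_1 ≅ Z^2.
rank ∂_2 = 17, rank ∂_3 = 0 ⇒ b_2 = 18 − 17 − 0 = 1. So H_2 ≅ Z.

H_0 ≅ Z,  H_1 ≅ Z^2,  H_2 ≅ Z.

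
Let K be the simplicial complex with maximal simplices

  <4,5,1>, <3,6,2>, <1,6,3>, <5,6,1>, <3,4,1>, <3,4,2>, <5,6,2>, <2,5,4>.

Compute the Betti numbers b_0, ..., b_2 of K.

b_0 = 1, b_1 = 0, b_2 = 1.

We work with the vertex ordering 1 < 2 < 3 < 4 < 5 < 6. The simplices of K, each written with vertices in increasing order, are:

  0-simplices (6): [1], [2], [3], [4], [5], [6]
  1-simplices (12): [1,3], [1,4], [1,5], [1,6], [2,3], [2,4], [2,5], [2,6], [3,4], [3,6], [4,5], [5,6]
  2-simplices (8): [1,3,4], [1,3,6], [1,4,5], [1,5,6], [2,3,4], [2,3,6], [2,4,5], [2,5,6]

giving chain groups C_0 ≅ Z^6, C_1 ≅ Z^12, C_2 ≅ Z^8.

Boundary ∂_1: C_1 → C_0 sends each edge [p,q] (with p < q) to q − p. For instance
  ∂[2,4] = [4] − [2].
This gives a 6×12 integer matrix of rank 5; reducing to Smith normal form yields diagonal entries (1,1,1,1,1).

The boundary map ∂_2: C_2 → C_1 acts by ∂[p,q,r] = [q,r] − [p,r] + [p,q]. For instance
  ∂[1,3,6] = [3,6] − [1,6] + [1,3],
  ∂[2,3,6] = [3,6] − [2,6] + [2,3].
The 12×8 boundary matrix has rank 7 and Smith normal form diag(1,1,1,1,1,1,1).

Reading off H_k = ker ∂_k / im ∂_{k+1}:

  H_0: rank C_0 − rank ∂_1 = 6 − 5 = 1, and the invariant factors of ∂_1 are all 1, so H_0 = Z.
  H_1: rank ker ∂_1 − rank ∂_2 = (12 − 5) − 7 = 0, and the invariant factors of ∂_2 are all 1, so H_1 = 0.
  H_2: rank ker ∂_2 − rank ∂_3 = (8 − 7) − 0 = 1, and there is no ∂_3, so H_2 = Z.

Hence the Betti numbers are b_0 = 1, b_1 = 0, b_2 = 1.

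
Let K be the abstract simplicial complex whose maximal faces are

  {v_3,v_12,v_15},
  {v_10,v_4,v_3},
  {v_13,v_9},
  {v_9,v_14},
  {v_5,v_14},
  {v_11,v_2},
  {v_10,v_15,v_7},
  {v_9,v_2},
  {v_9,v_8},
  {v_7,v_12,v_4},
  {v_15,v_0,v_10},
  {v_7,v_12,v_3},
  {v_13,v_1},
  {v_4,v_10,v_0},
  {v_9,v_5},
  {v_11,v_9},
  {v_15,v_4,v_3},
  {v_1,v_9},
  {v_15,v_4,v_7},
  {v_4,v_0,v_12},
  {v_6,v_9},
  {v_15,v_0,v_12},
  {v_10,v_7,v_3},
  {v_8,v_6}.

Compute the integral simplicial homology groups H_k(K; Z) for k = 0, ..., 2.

H_0 = Z^2,  H_1 = Z^4 ⊕ Z_2,  H_2 = 0.

K has 16 vertices, 30 edges, 12 triangles.
rank ∂_0 = 0, rank ∂_1 = 14 ⇒ b_0 = 16 − 0 − 14 = 2; all invariant factors of ∂_1 are 1 so no torsion. So H_0 = Z^2.
rank ∂_1 = 14, rank ∂_2 = 12 ⇒ b_1 = 30 − 14 − 12 = 4; ∂_2 has invariant factor(s) [2] giving torsion. So H_1 = Z^4 ⊕ Z_2.
rank ∂_2 = 12, rank ∂_3 = 0 ⇒ b_2 = 12 − 12 − 0 = 0. So H_2 = 0.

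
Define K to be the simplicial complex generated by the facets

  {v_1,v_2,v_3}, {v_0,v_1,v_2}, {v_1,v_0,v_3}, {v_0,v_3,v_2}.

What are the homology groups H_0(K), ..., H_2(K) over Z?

Order the vertices as v_0 < v_1 < v_2 < v_3. Listing each simplex with vertices in this order, K has dimension 2 with simplices:

  0-simplices (4): [v_0], [v_1], [v_2], [v_3]
  1-simplices (6): [v_0,v_1], [v_0,v_2], [v_0,v_3], [v_1,v_2], [v_1,v_3], [v_2,v_3]
  2-simplices (4): [v_0,v_1,v_2], [v_0,v_1,v_3], [v_0,v_2,v_3], [v_1,v_2,v_3]

so the chain groups are C_0 ≅ Z^4, C_1 ≅ Z^6, C_2 ≅ Z^4.

∂_1: C_1 → C_0 maps an edge to its endpoints' difference, ∂[p,q] = q − p. For instance
  ∂[v_1,v_3] = [v_3] − [v_1].
As a 4×6 matrix over Z this has rank 3, with invariant factors (1,1,1).

Boundary ∂_2: C_2 → C_1 acts by ∂[p,q,r] = [q,r] − [p,r] + [p,q]. For instance
  ∂[v_0,v_1,v_3] = [v_1,v_3] − [v_0,v_3] + [v_0,v_1],
  ∂[v_0,v_2,v_3] = [v_2,v_3] − [v_0,v_3] + [v_0,v_2].
This gives a 6×4 integer matrix of rank 3; reducing to Smith normal form yields diagonal entries (1,1,1).

Now H_k = ker ∂_k / im ∂_{k+1}, so:

  H_0: rank C_0 − rank ∂_1 = 4 − 3 = 1, and the invariant factors of ∂_1 are all 1, so H_0 = Z.
  H_1: rank ker ∂_1 − rank ∂_2 = (6 − 3) − 3 = 0, and the invariant factors of ∂_2 are all 1, so H_1 = 0.
  H_2: rank ker ∂_2 − rank ∂_3 = (4 − 3) − 0 = 1, and there is no ∂_3, so H_2 = Z.

(K is a triangulation of the 2-sphere S^2.)

H_0 ≅ Z,  H_1 = 0,  H_2 ≅ Z.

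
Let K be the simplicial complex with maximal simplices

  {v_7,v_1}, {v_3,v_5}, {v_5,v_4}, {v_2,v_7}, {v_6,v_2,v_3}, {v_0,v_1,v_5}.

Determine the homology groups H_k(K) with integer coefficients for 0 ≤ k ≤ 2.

Take the total order v_0 < v_1 < v_2 < v_3 < v_4 < v_5 < v_6 < v_7 on the vertex set. Then K (dimension 2) consists of the simplices:

  0-simplices (8): [v_0], [v_1], [v_2], [v_3], [v_4], [v_5], [v_6], [v_7]
  1-simplices (10): [v_0,v_1], [v_0,v_5], [v_1,v_5], [v_1,v_7], [v_2,v_3], [v_2,v_6], [v_2,v_7], [v_3,v_5], [v_3,v_6], [v_4,v_5]
  2-simplices (2): [v_0,v_1,v_5], [v_2,v_3,v_6]

giving chain groups C_0 ≅ Z^8, C_1 ≅ Z^10, C_2 ≅ Z^2.

The boundary map ∂_1: C_1 → C_0 maps an edge to its endpoints' difference, ∂[p,q] = q − p. For instance
  ∂[v_0,v_5] = [v_5] − [v_0].
As a 8×10 matrix over Z this has rank 7, with invariant factors (1,1,1,1,1,1,1).

Boundary ∂_2: C_2 → C_1 sends each 2-simplex [p,q,r] to [q,r] − [p,r] + [p,q]. For instance
  ∂[v_0,v_1,v_5] = [v_1,v_5] − [v_0,v_5] + [v_0,v_1],
  ∂[v_2,v_3,v_6] = [v_3,v_6] − [v_2,v_6] + [v_2,v_3].
This gives a 10×2 integer matrix of rank 2; reducing to Smith normal form yields diagonal entries (1,1).

From H_k ≅ ker(∂_k) / im(∂_{k+1}) we obtain:

  H_0: rank C_0 − rank ∂_1 = 8 − 7 = 1, and the invariant factors of ∂_1 are all 1, so H_0 ≅ Z.
  H_1: rank ker ∂_1 − rank ∂_2 = (10 − 7) − 2 = 1, and the invariant factors of ∂_2 are all 1, so H_1 ≅ Z.
  H_2: rank ker ∂_2 − rank ∂_3 = (2 − 2) − 0 = 0, and there is no ∂_3, so H_2 ≅ 0.

H_0 ≅ Z,  H_1 ≅ Z,  H_2 = 0.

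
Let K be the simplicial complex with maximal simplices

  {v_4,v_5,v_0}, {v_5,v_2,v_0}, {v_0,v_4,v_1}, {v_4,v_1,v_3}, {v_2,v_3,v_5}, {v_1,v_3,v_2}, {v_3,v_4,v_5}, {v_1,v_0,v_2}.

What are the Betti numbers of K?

We work with the vertex ordering v_0 < v_1 < v_2 < v_3 < v_4 < v_5. The simplices of K, each written with vertices in increasing order, are:

  0-simplices (6): [v_0], [v_1], [v_2], [v_3], [v_4], [v_5]
  1-simplices (12): [v_0,v_1], [v_0,v_2], [v_0,v_4], [v_0,v_5], [v_1,v_2], [v_1,v_3], [v_1,v_4], [v_2,v_3], [v_2,v_5], [v_3,v_4], [v_3,v_5], [v_4,v_5]
  2-simplices (8): [v_0,v_1,v_2], [v_0,v_1,v_4], [v_0,v_2,v_5], [v_0,v_4,v_5], [v_1,v_2,v_3], [v_1,v_3,v_4], [v_2,v_3,v_5], [v_3,v_4,v_5]

giving chain groups C_0 ≅ Z^6, C_1 ≅ Z^12, C_2 ≅ Z^8.

Boundary ∂_1: C_1 → C_0 maps an edge to its endpoints' difference, ∂[p,q] = q − p. For instance
  ∂[v_4,v_5] = [v_5] − [v_4].
The resulting 6×12 matrix has rank 5, and its Smith normal form has invariant factors (1,1,1,1,1).

The boundary map ∂_2: C_2 → C_1 maps a triangle to the signed sum of its edges. For instance
  ∂[v_3,v_4,v_5] = [v_4,v_5] − [v_3,v_5] + [v_3,v_4],
  ∂[v_1,v_3,v_4] = [v_3,v_4] − [v_1,v_4] + [v_1,v_3].
The 12×8 boundary matrix has rank 7 and Smith normal form diag(1,1,1,1,1,1,1).

Now H_k = ker ∂_k / im ∂_{k+1}, so:

  H_0: rank C_0 − rank ∂_1 = 6 − 5 = 1, and the invariant factors of ∂_1 are all 1, so H_0 = Z.
  H_1: rank ker ∂_1 − rank ∂_2 = (12 − 5) − 7 = 0, and the invariant factors of ∂_2 are all 1, so H_1 = 0.
  H_2: rank ker ∂_2 − rank ∂_3 = (8 − 7) − 0 = 1, and there is no ∂_3, so H_2 = Z.

As a check, the Euler characteristic is 6 − 12 + 8 = 2, which agrees with 1 − 0 + 1 = 2.

Hence the Betti numbers are b_0 = 1, b_1 = 0, b_2 = 1.

b_0 = 1, b_1 = 0, b_2 = 1.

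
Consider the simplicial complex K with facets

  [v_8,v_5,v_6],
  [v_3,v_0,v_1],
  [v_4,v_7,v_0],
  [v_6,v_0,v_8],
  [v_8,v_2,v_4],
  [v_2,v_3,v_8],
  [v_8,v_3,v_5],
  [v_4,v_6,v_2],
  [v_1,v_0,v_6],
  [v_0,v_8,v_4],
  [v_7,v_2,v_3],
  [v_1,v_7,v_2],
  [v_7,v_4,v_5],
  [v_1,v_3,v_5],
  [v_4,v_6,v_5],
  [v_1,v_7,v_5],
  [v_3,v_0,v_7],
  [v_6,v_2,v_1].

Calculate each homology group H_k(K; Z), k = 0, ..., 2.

H_0 ≅ Z,  H_1 ≅ Z × Z/2,  H_2 = 0.

Take the total order v_0 < v_1 < v_2 < v_3 < v_4 < v_5 < v_6 < v_7 < v_8 on the vertex set. Then K (dimension 2) consists of the simplices:

  0-simplices (9): [v_0], [v_1], [v_2], [v_3], [v_4], [v_5], [v_6], [v_7], [v_8]
  1-simplices (27): (27 of them)
  2-simplices (18): (18 of them)

so the chain groups are C_0 ≅ Z^9, C_1 ≅ Z^27, C_2 ≅ Z^18.

Boundary ∂_1: C_1 → C_0 sends each edge [p,q] (with p < q) to q − p. For instance
  ∂[v_3,v_8] = [v_8] − [v_3].
This gives a 9×27 integer matrix of rank 8; reducing to Smith normal form yields diagonal entries (1,1,1,1,1,1,1,1).

The boundary map ∂_2: C_2 → C_1 sends each 2-simplex [p,q,r] to [q,r] − [p,r] + [p,q]. For instance
  ∂[v_3,v_5,v_8] = [v_5,v_8] − [v_3,v_8] + [v_3,v_5],
  ∂[v_1,v_2,v_7] = [v_2,v_7] − [v_1,v_7] + [v_1,v_2].
As a 27×18 matrix over Z this has rank 18, with invariant factors (1,1,1,1,1,1,1,1,1,1,1,1,1,1,1,1,1,2).

Computing H_k = (kernel of ∂_k) / (image of ∂_{k+1}):

  H_0: rank C_0 − rank ∂_1 = 9 − 8 = 1, and the invariant factors of ∂_1 are all 1, so H_0 ≅ Z.
  H_1: rank ker ∂_1 − rank ∂_2 = (27 − 8) − 18 = 1, and ∂_2 has invariant factor 2 > 1, so H_1 ≅ Z × Z/2.
  H_2: rank ker ∂_2 − rank ∂_3 = (18 − 18) − 0 = 0, and there is no ∂_3, so H_2 ≅ 0.

As a check, the Euler characteristic is 9 − 27 + 18 = 0, which agrees with 1 − 1 + 0 = 0.
(K is a triangulation of the Klein bottle.)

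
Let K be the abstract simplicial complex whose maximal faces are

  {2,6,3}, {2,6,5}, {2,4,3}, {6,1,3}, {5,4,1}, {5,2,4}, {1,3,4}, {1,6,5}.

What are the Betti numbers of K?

Fix the vertex order 1 < 2 < 3 < 4 < 5 < 6 and write every simplex with vertices in increasing order. Then dim K = 2 and the simplices of K are:

  0-simplices (6): [1], [2], [3], [4], [5], [6]
  1-simplices (12): [1,3], [1,4], [1,5], [1,6], [2,3], [2,4], [2,5], [2,6], [3,4], [3,6], [4,5], [5,6]
  2-simplices (8): [1,3,4], [1,3,6], [1,4,5], [1,5,6], [2,3,4], [2,3,6], [2,4,5], [2,5,6]

giving chain groups C_0 ≅ Z^6, C_1 ≅ Z^12, C_2 ≅ Z^8.

The boundary map ∂_1: C_1 → C_0 is given by ∂[p,q] = [q] − [p]. For instance
  ∂[4,5] = [5] − [4].
The 6×12 boundary matrix has rank 5 and Smith normal form diag(1,1,1,1,1).

The boundary map ∂_2: C_2 → C_1 acts by ∂[p,q,r] = [q,r] − [p,r] + [p,q]. For instance
  ∂[2,3,6] = [3,6] − [2,6] + [2,3],
  ∂[2,3,4] = [3,4] − [2,4] + [2,3].
This gives a 12×8 integer matrix of rank 7; reducing to Smith normal form yields diagonal entries (1,1,1,1,1,1,1).

Computing H_k = (kernel of ∂_k) / (image of ∂_{k+1}):

  H_0: rank C_0 − rank ∂_1 = 6 − 5 = 1, and the invariant factors of ∂_1 are all 1, so H_0 ≅ Z.
  H_1: rank ker ∂_1 − rank ∂_2 = (12 − 5) − 7 = 0, and the invariant factors of ∂_2 are all 1, so H_1 ≅ 0.
  H_2: rank ker ∂_2 − rank ∂_3 = (8 − 7) − 0 = 1, and there is no ∂_3, so H_2 ≅ Z.

Hence the Betti numbers are b_0 = 1, b_1 = 0, b_2 = 1.

b_0 = 1, b_1 = 0, b_2 = 1.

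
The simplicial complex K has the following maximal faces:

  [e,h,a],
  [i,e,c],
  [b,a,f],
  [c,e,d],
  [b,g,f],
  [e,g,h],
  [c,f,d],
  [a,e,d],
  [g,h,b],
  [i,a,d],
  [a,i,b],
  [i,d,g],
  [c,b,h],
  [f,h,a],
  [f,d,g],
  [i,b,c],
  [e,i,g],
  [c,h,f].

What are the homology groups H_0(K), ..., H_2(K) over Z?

H_0 ≅ Z,  H_1 ≅ Z ⊕ Z/2,  H_2 = 0.

Fix the vertex order a < b < c < d < e < f < g < h < i and write every simplex with vertices in increasing order. Then dim K = 2 and the simplices of K are:

  0-simplices (9): a, b, c, d, e, f, g, h, i
  1-simplices (27): ab, ad, ae, af, ah, ai, bc, bf, bg, bh, bi, cd, ce, cf, ch, ci, de, df, dg, di, eg, eh, ei, fg, fh, gh, gi
  2-simplices (18): abf, abi, ade, adi, aeh, afh, bch, bci, bfg, bgh, cde, cdf, cei, cfh, dfg, dgi, egh, egi

so the chain groups are C_0 ≅ Z^9, C_1 ≅ Z^27, C_2 ≅ Z^18.

The boundary map ∂_1: C_1 → C_0 sends each edge [p,q] (with p < q) to q − p.
The 9×27 boundary matrix has rank 8 and Smith normal form diag(1,1,1,1,1,1,1,1).

The boundary map ∂_2: C_2 → C_1 acts by ∂[p,q,r] = [q,r] − [p,r] + [p,q]. For instance
  ∂bgh = gh − bh + bg,
  ∂abf = bf − af + ab.
The resulting 27×18 matrix has rank 18, and its Smith normal form has invariant factors (1,1,1,1,1,1,1,1,1,1,1,1,1,1,1,1,1,2).

From H_k ≅ ker(∂_k) / im(∂_{k+1}) we obtain:

  H_0: rank C_0 − rank ∂_1 = 9 − 8 = 1, and the invariant factors of ∂_1 are all 1, so H_0 ≅ Z.
  H_1: rank ker ∂_1 − rank ∂_2 = (27 − 8) − 18 = 1, and ∂_2 has invariant factor 2 > 1, so H_1 ≅ Z ⊕ Z/2.
  H_2: rank ker ∂_2 − rank ∂_3 = (18 − 18) − 0 = 0, and there is no ∂_3, so H_2 ≅ 0.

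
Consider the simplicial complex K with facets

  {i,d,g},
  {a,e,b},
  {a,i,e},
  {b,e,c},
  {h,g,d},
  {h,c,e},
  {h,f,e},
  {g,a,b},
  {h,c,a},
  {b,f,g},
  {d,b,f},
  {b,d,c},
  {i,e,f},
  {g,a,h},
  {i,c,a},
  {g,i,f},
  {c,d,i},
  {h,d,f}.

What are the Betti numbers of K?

Order the vertices as a < b < c < d < e < f < g < h < i. Listing each simplex with vertices in this order, K has dimension 2 with simplices:

  0-simplices (9): a, b, c, d, e, f, g, h, i
  1-simplices (27): ab, ac, ae, ag, ah, ai, bc, bd, be, bf, bg, cd, ce, ch, ci, df, dg, dh, di, ef, eh, ei, fg, fh, fi, gh, gi
  2-simplices (18): abe, abg, ach, aci, aei, agh, bcd, bce, bdf, bfg, cdi, ceh, dfh, dgh, dgi, efh, efi, fgi

so the chain groups are C_0 ≅ Z^9, C_1 ≅ Z^27, C_2 ≅ Z^18.

∂_1: C_1 → C_0 maps an edge to its endpoints' difference, ∂[p,q] = q − p.
The 9×27 boundary matrix has rank 8 and Smith normal form diag(1,1,1,1,1,1,1,1).

The boundary map ∂_2: C_2 → C_1 maps a triangle to the signed sum of its edges. For instance
  ∂efh = fh − eh + ef,
  ∂bcd = cd − bd + bc.
As a 27×18 matrix over Z this has rank 18, with invariant factors (1,1,1,1,1,1,1,1,1,1,1,1,1,1,1,1,1,2).

Now H_k = ker ∂_k / im ∂_{k+1}, so:

  H_0: rank C_0 − rank ∂_1 = 9 − 8 = 1, and the invariant factors of ∂_1 are all 1, so H_0 = Z.
  H_1: rank ker ∂_1 − rank ∂_2 = (27 − 8) − 18 = 1, and ∂_2 has invariant factor 2 > 1, so H_1 = Z × Z/2.
  H_2: rank ker ∂_2 − rank ∂_3 = (18 − 18) − 0 = 0, and there is no ∂_3, so H_2 = 0.

Hence the Betti numbers are b_0 = 1, b_1 = 1, b_2 = 0.

b_0 = 1, b_1 = 1, b_2 = 0.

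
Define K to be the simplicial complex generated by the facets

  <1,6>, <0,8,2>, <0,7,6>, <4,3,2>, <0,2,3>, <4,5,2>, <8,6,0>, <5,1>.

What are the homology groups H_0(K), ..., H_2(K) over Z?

H_0 ≅ Z,  H_1 ≅ Z,  H_2 = 0.

Take the total order 0 < 1 < 2 < 3 < 4 < 5 < 6 < 7 < 8 on the vertex set. Then K (dimension 2) consists of the simplices:

  0-simplices (9): [0], [1], [2], [3], [4], [5], [6], [7], [8]
  1-simplices (15): [0,2], [0,3], [0,6], [0,7], [0,8], [1,5], [1,6], [2,3], [2,4], [2,5], [2,8], [3,4], [4,5], [6,7], [6,8]
  2-simplices (6): [0,2,3], [0,2,8], [0,6,7], [0,6,8], [2,3,4], [2,4,5]

so the chain groups are C_0 ≅ Z^9, C_1 ≅ Z^15, C_2 ≅ Z^6.

The boundary map ∂_1: C_1 → C_0 is given by ∂[p,q] = [q] − [p]. For instance
  ∂[2,8] = [8] − [2].
The 9×15 boundary matrix has rank 8 and Smith normal form diag(1,1,1,1,1,1,1,1).

∂_2: C_2 → C_1 acts by ∂[p,q,r] = [q,r] − [p,r] + [p,q]. For instance
  ∂[2,3,4] = [3,4] − [2,4] + [2,3],
  ∂[0,2,3] = [2,3] − [0,3] + [0,2].
As a 15×6 matrix over Z this has rank 6, with invariant factors (1,1,1,1,1,1).

Now H_k = ker ∂_k / im ∂_{k+1}, so:

  H_0: rank C_0 − rank ∂_1 = 9 − 8 = 1, and the invariant factors of ∂_1 are all 1, so H_0 ≅ Z.
  H_1: rank ker ∂_1 − rank ∂_2 = (15 − 8) − 6 = 1, and the invariant factors of ∂_2 are all 1, so H_1 ≅ Z.
  H_2: rank ker ∂_2 − rank ∂_3 = (6 − 6) − 0 = 0, and there is no ∂_3, so H_2 ≅ 0.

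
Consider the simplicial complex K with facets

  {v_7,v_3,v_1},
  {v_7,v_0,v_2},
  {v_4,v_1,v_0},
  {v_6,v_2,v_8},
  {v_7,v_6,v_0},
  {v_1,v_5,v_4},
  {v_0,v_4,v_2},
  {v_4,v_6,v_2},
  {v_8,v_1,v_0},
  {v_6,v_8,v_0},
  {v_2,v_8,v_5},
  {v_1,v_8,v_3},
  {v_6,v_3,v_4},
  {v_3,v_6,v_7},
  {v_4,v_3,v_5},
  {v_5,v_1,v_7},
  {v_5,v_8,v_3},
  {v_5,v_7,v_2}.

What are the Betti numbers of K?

Take the total order v_0 < v_1 < v_2 < v_3 < v_4 < v_5 < v_6 < v_7 < v_8 on the vertex set. Then K (dimension 2) consists of the simplices:

  0-simplices (9): [v_0], [v_1], [v_2], [v_3], [v_4], [v_5], [v_6], [v_7], [v_8]
  1-simplices (27): (27 of them)
  2-simplices (18): (18 of them)

giving chain groups C_0 ≅ Z^9, C_1 ≅ Z^27, C_2 ≅ Z^18.

The boundary map ∂_1: C_1 → C_0 is given by ∂[p,q] = [q] − [p].
As a 9×27 matrix over Z this has rank 8, with invariant factors (1,1,1,1,1,1,1,1).

The boundary map ∂_2: C_2 → C_1 acts by ∂[p,q,r] = [q,r] − [p,r] + [p,q]. For instance
  ∂[v_1,v_3,v_7] = [v_3,v_7] − [v_1,v_7] + [v_1,v_3],
  ∂[v_3,v_5,v_8] = [v_5,v_8] − [v_3,v_8] + [v_3,v_5].
This gives a 27×18 integer matrix of rank 18; reducing to Smith normal form yields diagonal entries (1,1,1,1,1,1,1,1,1,1,1,1,1,1,1,1,1,2).

Now H_k = ker ∂_k / im ∂_{k+1}, so:

  H_0: rank C_0 − rank ∂_1 = 9 − 8 = 1, and the invariant factors of ∂_1 are all 1, so H_0 = Z.
  H_1: rank ker ∂_1 − rank ∂_2 = (27 − 8) − 18 = 1, and ∂_2 has invariant factor 2 > 1, so H_1 = Z ⊕ Z/2.
  H_2: rank ker ∂_2 − rank ∂_3 = (18 − 18) − 0 = 0, and there is no ∂_3, so H_2 = 0.

As a check, the Euler characteristic is 9 − 27 + 18 = 0, which agrees with 1 − 1 + 0 = 0.

Hence the Betti numbers are b_0 = 1, b_1 = 1, b_2 = 0.

b_0 = 1, b_1 = 1, b_2 = 0.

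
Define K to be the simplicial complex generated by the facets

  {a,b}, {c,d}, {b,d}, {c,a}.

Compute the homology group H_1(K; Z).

H_1 ≅ Z.

Order the vertices as a < b < c < d. Listing each simplex with vertices in this order, K has dimension 1 with simplices:

  0-simplices (4): a, b, c, d
  1-simplices (4): ab, ac, bd, cd

so the chain groups are C_0 ≅ Z^4, C_1 ≅ Z^4.

Boundary ∂_1: C_1 → C_0 is given by ∂[p,q] = [q] − [p].
The resulting 4×4 matrix has rank 3, and its Smith normal form has invariant factors (1,1,1).

Now H_k = ker ∂_k / im ∂_{k+1}, so:

  H_1: rank ker ∂_1 − rank ∂_2 = (4 − 3) − 0 = 1, and there is no ∂_2, so H_1 = Z.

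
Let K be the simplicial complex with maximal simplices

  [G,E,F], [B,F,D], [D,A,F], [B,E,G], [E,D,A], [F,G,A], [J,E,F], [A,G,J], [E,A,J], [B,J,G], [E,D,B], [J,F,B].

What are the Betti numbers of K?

b_0 = 1, b_1 = 0, b_2 = 0.

Fix the vertex order A < B < D < E < F < G < J and write every simplex with vertices in increasing order. Then dim K = 2 and the simplices of K are:

  0-simplices (7): A, B, D, E, F, G, J
  1-simplices (18): AD, AE, AF, AG, AJ, BD, BE, BF, BG, BJ, DE, DF, EF, EG, EJ, FG, FJ, GJ
  2-simplices (12): ADE, ADF, AEJ, AFG, AGJ, BDE, BDF, BEG, BFJ, BGJ, EFG, EFJ

Hence C_0 ≅ Z^7, C_1 ≅ Z^18, C_2 ≅ Z^12.

∂_1: C_1 → C_0 is given by ∂[p,q] = [q] − [p]. For instance
  ∂AJ = J − A.
This gives a 7×18 integer matrix of rank 6; reducing to Smith normal form yields diagonal entries (1,1,1,1,1,1).

∂_2: C_2 → C_1 acts by ∂[p,q,r] = [q,r] − [p,r] + [p,q]. For instance
  ∂BGJ = GJ − BJ + BG,
  ∂BDF = DF − BF + BD.
The resulting 18×12 matrix has rank 12, and its Smith normal form has invariant factors (1,1,1,1,1,1,1,1,1,1,1,2).

From H_k ≅ ker(∂_k) / im(∂_{k+1}) we obtain:

  H_0: rank C_0 − rank ∂_1 = 7 − 6 = 1, and the invariant factors of ∂_1 are all 1, so H_0 = Z.
  H_1: rank ker ∂_1 − rank ∂_2 = (18 − 6) − 12 = 0, and ∂_2 has invariant factor 2 > 1, so H_1 = Z/2Z.
  H_2: rank ker ∂_2 − rank ∂_3 = (12 − 12) − 0 = 0, and there is no ∂_3, so H_2 = 0.

Hence the Betti numbers are b_0 = 1, b_1 = 0, b_2 = 0.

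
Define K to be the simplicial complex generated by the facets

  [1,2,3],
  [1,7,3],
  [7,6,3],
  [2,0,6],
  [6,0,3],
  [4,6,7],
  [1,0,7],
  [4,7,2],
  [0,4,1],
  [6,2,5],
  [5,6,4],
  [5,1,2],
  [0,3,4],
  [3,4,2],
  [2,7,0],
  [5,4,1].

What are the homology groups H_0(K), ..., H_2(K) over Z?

H_0 = Z,  H_1 = Z^2,  H_2 = Z.

Take the total order 0 < 1 < 2 < 3 < 4 < 5 < 6 < 7 on the vertex set. Then K (dimension 2) consists of the simplices:

  0-simplices (8): [0], [1], [2], [3], [4], [5], [6], [7]
  1-simplices (24): (24 of them)
  2-simplices (16): [0,1,4], [0,1,7], [0,2,6], [0,2,7], [0,3,4], [0,3,6], [1,2,3], [1,2,5], [1,3,7], [1,4,5], [2,3,4], [2,4,7], [2,5,6], [3,6,7], [4,5,6], [4,6,7]

giving chain groups C_0 ≅ Z^8, C_1 ≅ Z^24, C_2 ≅ Z^16.

∂_1: C_1 → C_0 sends each edge [p,q] (with p < q) to q − p. For instance
  ∂[4,5] = [5] − [4].
The 8×24 boundary matrix has rank 7 and Smith normal form diag(1,1,1,1,1,1,1).

Boundary ∂_2: C_2 → C_1 maps a triangle to the signed sum of its edges. For instance
  ∂[0,1,4] = [1,4] − [0,4] + [0,1],
  ∂[0,2,7] = [2,7] − [0,7] + [0,2].
The resulting 24×16 matrix has rank 15, and its Smith normal form has invariant factors (1,1,1,1,1,1,1,1,1,1,1,1,1,1,1).

Now H_k = ker ∂_k / im ∂_{k+1}, so:

  H_0: rank C_0 − rank ∂_1 = 8 − 7 = 1, and the invariant factors of ∂_1 are all 1, so H_0 ≅ Z.
  H_1: rank ker ∂_1 − rank ∂_2 = (24 − 7) − 15 = 2, and the invariant factors of ∂_2 are all 1, so H_1 ≅ Z^2.
  H_2: rank ker ∂_2 − rank ∂_3 = (16 − 15) − 0 = 1, and there is no ∂_3, so H_2 ≅ Z.

(K is a triangulation of the torus T^2.)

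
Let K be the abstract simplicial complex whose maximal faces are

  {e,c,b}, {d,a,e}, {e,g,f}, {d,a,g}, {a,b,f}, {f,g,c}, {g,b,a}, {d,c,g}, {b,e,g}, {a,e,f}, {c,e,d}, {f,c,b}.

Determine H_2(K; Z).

Fix the vertex order a < b < c < d < e < f < g and write every simplex with vertices in increasing order. Then dim K = 2 and the simplices of K are:

  0-simplices (7): a, b, c, d, e, f, g
  1-simplices (18): ab, ad, ae, af, ag, bc, be, bf, bg, cd, ce, cf, cg, de, dg, ef, eg, fg
  2-simplices (12): abf, abg, ade, adg, aef, bce, bcf, beg, cde, cdg, cfg, efg

Hence C_0 ≅ Z^7, C_1 ≅ Z^18, C_2 ≅ Z^12.

∂_1: C_1 → C_0 maps an edge to its endpoints' difference, ∂[p,q] = q − p. For instance
  ∂bg = g − b.
The resulting 7×18 matrix has rank 6, and its Smith normal form has invariant factors (1,1,1,1,1,1).

The boundary map ∂_2: C_2 → C_1 acts by ∂[p,q,r] = [q,r] − [p,r] + [p,q]. For instance
  ∂bcf = cf − bf + bc,
  ∂abg = bg − ag + ab.
The 18×12 boundary matrix has rank 12 and Smith normal form diag(1,1,1,1,1,1,1,1,1,1,1,2).

From H_k ≅ ker(∂_k) / im(∂_{k+1}) we obtain:

  H_2: rank ker ∂_2 − rank ∂_3 = (12 − 12) − 0 = 0, and there is no ∂_3, so H_2 ≅ 0.

H_2 ≅ 0.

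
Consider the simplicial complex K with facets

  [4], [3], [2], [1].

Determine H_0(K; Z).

H_0 ≅ Z^4.

Fix the vertex order 1 < 2 < 3 < 4 and write every simplex with vertices in increasing order. Then dim K = 0 and the simplices of K are:

  0-simplices (4): [1], [2], [3], [4]

Hence C_0 ≅ Z^4.

Computing H_k = (kernel of ∂_k) / (image of ∂_{k+1}):

  H_0: rank C_0 − rank ∂_1 = 4 − 0 = 4, and there is no ∂_1, so H_0 ≅ Z^4.

(K is a triangulation of a set of 4 points.)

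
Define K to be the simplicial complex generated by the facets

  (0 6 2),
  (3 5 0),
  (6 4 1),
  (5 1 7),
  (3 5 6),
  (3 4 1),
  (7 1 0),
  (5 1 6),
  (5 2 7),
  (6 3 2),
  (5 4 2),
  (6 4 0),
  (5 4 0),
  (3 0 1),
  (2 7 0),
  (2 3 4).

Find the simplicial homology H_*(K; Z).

H_0 ≅ Z,  H_1 ≅ Z^2,  H_2 ≅ Z.

Fix the vertex order 0 < 1 < 2 < 3 < 4 < 5 < 6 < 7 and write every simplex with vertices in increasing order. Then dim K = 2 and the simplices of K are:

  0-simplices (8): [0], [1], [2], [3], [4], [5], [6], [7]
  1-simplices (24): (24 of them)
  2-simplices (16): [0,1,3], [0,1,7], [0,2,6], [0,2,7], [0,3,5], [0,4,5], [0,4,6], [1,3,4], [1,4,6], [1,5,6], [1,5,7], [2,3,4], [2,3,6], [2,4,5], [2,5,7], [3,5,6]

Hence C_0 ≅ Z^8, C_1 ≅ Z^24, C_2 ≅ Z^16.

Boundary ∂_1: C_1 → C_0 sends each edge [p,q] (with p < q) to q − p. For instance
  ∂[1,3] = [3] − [1].
As a 8×24 matrix over Z this has rank 7, with invariant factors (1,1,1,1,1,1,1).

The boundary map ∂_2: C_2 → C_1 sends each 2-simplex [p,q,r] to [q,r] − [p,r] + [p,q]. For instance
  ∂[2,5,7] = [5,7] − [2,7] + [2,5],
  ∂[1,4,6] = [4,6] − [1,6] + [1,4].
As a 24×16 matrix over Z this has rank 15, with invariant factors (1,1,1,1,1,1,1,1,1,1,1,1,1,1,1).

From H_k ≅ ker(∂_k) / im(∂_{k+1}) we obtain:

  H_0: rank C_0 − rank ∂_1 = 8 − 7 = 1, and the invariant factors of ∂_1 are all 1, so H_0 ≅ Z.
  H_1: rank ker ∂_1 − rank ∂_2 = (24 − 7) − 15 = 2, and the invariant factors of ∂_2 are all 1, so H_1 ≅ Z^2.
  H_2: rank ker ∂_2 − rank ∂_3 = (16 − 15) − 0 = 1, and there is no ∂_3, so H_2 ≅ Z.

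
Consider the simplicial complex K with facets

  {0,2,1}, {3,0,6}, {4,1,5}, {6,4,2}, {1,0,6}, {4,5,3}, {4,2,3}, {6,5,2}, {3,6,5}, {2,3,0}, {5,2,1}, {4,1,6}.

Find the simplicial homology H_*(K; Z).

H_0 = Z,  H_1 = Z_2,  H_2 = 0.

Order the vertices as 0 < 1 < 2 < 3 < 4 < 5 < 6. Listing each simplex with vertices in this order, K has dimension 2 with simplices:

  0-simplices (7): [0], [1], [2], [3], [4], [5], [6]
  1-simplices (18): [0,1], [0,2], [0,3], [0,6], [1,2], [1,4], [1,5], [1,6], [2,3], [2,4], [2,5], [2,6], [3,4], [3,5], [3,6], [4,5], [4,6], [5,6]
  2-simplices (12): [0,1,2], [0,1,6], [0,2,3], [0,3,6], [1,2,5], [1,4,5], [1,4,6], [2,3,4], [2,4,6], [2,5,6], [3,4,5], [3,5,6]

giving chain groups C_0 ≅ Z^7, C_1 ≅ Z^18, C_2 ≅ Z^12.

The boundary map ∂_1: C_1 → C_0 sends each edge [p,q] (with p < q) to q − p.
The resulting 7×18 matrix has rank 6, and its Smith normal form has invariant factors (1,1,1,1,1,1).

Boundary ∂_2: C_2 → C_1 sends each 2-simplex [p,q,r] to [q,r] − [p,r] + [p,q]. For instance
  ∂[0,1,2] = [1,2] − [0,2] + [0,1],
  ∂[1,4,5] = [4,5] − [1,5] + [1,4].
The 18×12 boundary matrix has rank 12 and Smith normal form diag(1,1,1,1,1,1,1,1,1,1,1,2).

From H_k ≅ ker(∂_k) / im(∂_{k+1}) we obtain:

  H_0: rank C_0 − rank ∂_1 = 7 − 6 = 1, and the invariant factors of ∂_1 are all 1, so H_0 = Z.
  H_1: rank ker ∂_1 − rank ∂_2 = (18 − 6) − 12 = 0, and ∂_2 has invariant factor 2 > 1, so H_1 = Z_2.
  H_2: rank ker ∂_2 − rank ∂_3 = (12 − 12) − 0 = 0, and there is no ∂_3, so H_2 = 0.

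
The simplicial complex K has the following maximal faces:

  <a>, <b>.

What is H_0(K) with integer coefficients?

H_0 = Z^2.

We work with the vertex ordering a < b. The simplices of K, each written with vertices in increasing order, are:

  0-simplices (2): a, b

Hence C_0 ≅ Z^2.

Computing H_k = (kernel of ∂_k) / (image of ∂_{k+1}):

  H_0: rank C_0 − rank ∂_1 = 2 − 0 = 2, and there is no ∂_1, so H_0 = Z^2.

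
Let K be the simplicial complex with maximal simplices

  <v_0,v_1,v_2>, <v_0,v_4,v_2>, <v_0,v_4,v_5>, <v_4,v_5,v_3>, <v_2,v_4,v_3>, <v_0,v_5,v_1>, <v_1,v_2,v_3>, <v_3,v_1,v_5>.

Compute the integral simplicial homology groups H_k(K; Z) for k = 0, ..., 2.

We work with the vertex ordering v_0 < v_1 < v_2 < v_3 < v_4 < v_5. The simplices of K, each written with vertices in increasing order, are:

  0-simplices (6): [v_0], [v_1], [v_2], [v_3], [v_4], [v_5]
  1-simplices (12): [v_0,v_1], [v_0,v_2], [v_0,v_4], [v_0,v_5], [v_1,v_2], [v_1,v_3], [v_1,v_5], [v_2,v_3], [v_2,v_4], [v_3,v_4], [v_3,v_5], [v_4,v_5]
  2-simplices (8): [v_0,v_1,v_2], [v_0,v_1,v_5], [v_0,v_2,v_4], [v_0,v_4,v_5], [v_1,v_2,v_3], [v_1,v_3,v_5], [v_2,v_3,v_4], [v_3,v_4,v_5]

Hence C_0 ≅ Z^6, C_1 ≅ Z^12, C_2 ≅ Z^8.

Boundary ∂_1: C_1 → C_0 sends each edge [p,q] (with p < q) to q − p. For instance
  ∂[v_1,v_5] = [v_5] − [v_1].
As a 6×12 matrix over Z this has rank 5, with invariant factors (1,1,1,1,1).

The boundary map ∂_2: C_2 → C_1 acts by ∂[p,q,r] = [q,r] − [p,r] + [p,q]. For instance
  ∂[v_2,v_3,v_4] = [v_3,v_4] − [v_2,v_4] + [v_2,v_3],
  ∂[v_0,v_2,v_4] = [v_2,v_4] − [v_0,v_4] + [v_0,v_2].
This gives a 12×8 integer matrix of rank 7; reducing to Smith normal form yields diagonal entries (1,1,1,1,1,1,1).

Now H_k = ker ∂_k / im ∂_{k+1}, so:

  H_0: rank C_0 − rank ∂_1 = 6 − 5 = 1, and the invariant factors of ∂_1 are all 1, so H_0 ≅ Z.
  H_1: rank ker ∂_1 − rank ∂_2 = (12 − 5) − 7 = 0, and the invariant factors of ∂_2 are all 1, so H_1 ≅ 0.
  H_2: rank ker ∂_2 − rank ∂_3 = (8 − 7) − 0 = 1, and there is no ∂_3, so H_2 ≅ Z.

As a check, the Euler characteristic is 6 − 12 + 8 = 2, which agrees with 1 − 0 + 1 = 2.

H_0 ≅ Z,  H_1 = 0,  H_2 ≅ Z.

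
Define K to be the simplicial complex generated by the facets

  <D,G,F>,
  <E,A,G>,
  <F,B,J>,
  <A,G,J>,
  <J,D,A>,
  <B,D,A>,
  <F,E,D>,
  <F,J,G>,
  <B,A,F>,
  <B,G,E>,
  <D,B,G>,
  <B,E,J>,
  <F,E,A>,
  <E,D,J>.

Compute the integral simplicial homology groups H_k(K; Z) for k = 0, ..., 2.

H_0 = Z,  H_1 = Z^2,  H_2 = Z.

Take the total order A < B < D < E < F < G < J on the vertex set. Then K (dimension 2) consists of the simplices:

  0-simplices (7): A, B, D, E, F, G, J
  1-simplices (21): AB, AD, AE, AF, AG, AJ, BD, BE, BF, BG, BJ, DE, DF, DG, DJ, EF, EG, EJ, FG, FJ, GJ
  2-simplices (14): ABD, ABF, ADJ, AEF, AEG, AGJ, BDG, BEG, BEJ, BFJ, DEF, DEJ, DFG, FGJ

giving chain groups C_0 ≅ Z^7, C_1 ≅ Z^21, C_2 ≅ Z^14.

Boundary ∂_1: C_1 → C_0 maps an edge to its endpoints' difference, ∂[p,q] = q − p.
This gives a 7×21 integer matrix of rank 6; reducing to Smith normal form yields diagonal entries (1,1,1,1,1,1).

Boundary ∂_2: C_2 → C_1 sends each 2-simplex [p,q,r] to [q,r] − [p,r] + [p,q]. For instance
  ∂AEF = EF − AF + AE,
  ∂ABF = BF − AF + AB.
As a 21×14 matrix over Z this has rank 13, with invariant factors (1,1,1,1,1,1,1,1,1,1,1,1,1).

From H_k ≅ ker(∂_k) / im(∂_{k+1}) we obtain:

  H_0: rank C_0 − rank ∂_1 = 7 − 6 = 1, and the invariant factors of ∂_1 are all 1, so H_0 = Z.
  H_1: rank ker ∂_1 − rank ∂_2 = (21 − 6) − 13 = 2, and the invariant factors of ∂_2 are all 1, so H_1 = Z^2.
  H_2: rank ker ∂_2 − rank ∂_3 = (14 − 13) − 0 = 1, and there is no ∂_3, so H_2 = Z.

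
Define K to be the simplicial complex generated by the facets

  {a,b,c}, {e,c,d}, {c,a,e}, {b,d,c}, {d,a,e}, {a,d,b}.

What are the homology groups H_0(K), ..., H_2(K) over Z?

Fix the vertex order a < b < c < d < e and write every simplex with vertices in increasing order. Then dim K = 2 and the simplices of K are:

  0-simplices (5): a, b, c, d, e
  1-simplices (9): ab, ac, ad, ae, bc, bd, cd, ce, de
  2-simplices (6): abc, abd, ace, ade, bcd, cde

Hence C_0 ≅ Z^5, C_1 ≅ Z^9, C_2 ≅ Z^6.

Boundary ∂_1: C_1 → C_0 maps an edge to its endpoints' difference, ∂[p,q] = q − p. For instance
  ∂ac = c − a.
The 5×9 boundary matrix has rank 4 and Smith normal form diag(1,1,1,1).

∂_2: C_2 → C_1 sends each 2-simplex [p,q,r] to [q,r] − [p,r] + [p,q]. For instance
  ∂ade = de − ae + ad,
  ∂abd = bd − ad + ab.
The resulting 9×6 matrix has rank 5, and its Smith normal form has invariant factors (1,1,1,1,1).

Reading off H_k = ker ∂_k / im ∂_{k+1}:

  H_0: rank C_0 − rank ∂_1 = 5 − 4 = 1, and the invariant factors of ∂_1 are all 1, so H_0 = Z.
  H_1: rank ker ∂_1 − rank ∂_2 = (9 − 4) − 5 = 0, and the invariant factors of ∂_2 are all 1, so H_1 = 0.
  H_2: rank ker ∂_2 − rank ∂_3 = (6 − 5) − 0 = 1, and there is no ∂_3, so H_2 = Z.

(K is a triangulation of the 2-sphere S^2.)

H_0 ≅ Z,  H_1 = 0,  H_2 ≅ Z.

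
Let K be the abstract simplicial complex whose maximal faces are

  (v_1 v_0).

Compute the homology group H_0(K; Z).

H_0 ≅ Z.

K has 2 vertices, 1 edge.
rank ∂_0 = 0, rank ∂_1 = 1 ⇒ b_0 = 2 − 0 − 1 = 1; all invariant factors of ∂_1 are 1 so no torsion. So H_0 = Z.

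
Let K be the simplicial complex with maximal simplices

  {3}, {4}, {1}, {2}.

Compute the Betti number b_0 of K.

b_0 = 4.

Order the vertices as 1 < 2 < 3 < 4. Listing each simplex with vertices in this order, K has dimension 0 with simplices:

  0-simplices (4): [1], [2], [3], [4]

giving chain groups C_0 ≅ Z^4.

Computing H_k = (kernel of ∂_k) / (image of ∂_{k+1}):

  H_0: rank C_0 − rank ∂_1 = 4 − 0 = 4, and there is no ∂_1, so H_0 ≅ Z^4.

Hence the Betti numbers are b_0 = 4.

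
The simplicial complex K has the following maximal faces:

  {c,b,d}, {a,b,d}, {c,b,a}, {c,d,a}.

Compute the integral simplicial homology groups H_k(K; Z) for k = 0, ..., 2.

H_0 ≅ Z,  H_1 = 0,  H_2 ≅ Z.

Order the vertices as a < b < c < d. Listing each simplex with vertices in this order, K has dimension 2 with simplices:

  0-simplices (4): a, b, c, d
  1-simplices (6): ab, ac, ad, bc, bd, cd
  2-simplices (4): abc, abd, acd, bcd

so the chain groups are C_0 ≅ Z^4, C_1 ≅ Z^6, C_2 ≅ Z^4.

∂_1: C_1 → C_0 maps an edge to its endpoints' difference, ∂[p,q] = q − p. For instance
  ∂ab = b − a.
This gives a 4×6 integer matrix of rank 3; reducing to Smith normal form yields diagonal entries (1,1,1).

Boundary ∂_2: C_2 → C_1 maps a triangle to the signed sum of its edges. For instance
  ∂abd = bd − ad + ab,
  ∂bcd = cd − bd + bc.
The 6×4 boundary matrix has rank 3 and Smith normal form diag(1,1,1).

From H_k ≅ ker(∂_k) / im(∂_{k+1}) we obtain:

  H_0: rank C_0 − rank ∂_1 = 4 − 3 = 1, and the invariant factors of ∂_1 are all 1, so H_0 = Z.
  H_1: rank ker ∂_1 − rank ∂_2 = (6 − 3) − 3 = 0, and the invariant factors of ∂_2 are all 1, so H_1 = 0.
  H_2: rank ker ∂_2 − rank ∂_3 = (4 − 3) − 0 = 1, and there is no ∂_3, so H_2 = Z.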